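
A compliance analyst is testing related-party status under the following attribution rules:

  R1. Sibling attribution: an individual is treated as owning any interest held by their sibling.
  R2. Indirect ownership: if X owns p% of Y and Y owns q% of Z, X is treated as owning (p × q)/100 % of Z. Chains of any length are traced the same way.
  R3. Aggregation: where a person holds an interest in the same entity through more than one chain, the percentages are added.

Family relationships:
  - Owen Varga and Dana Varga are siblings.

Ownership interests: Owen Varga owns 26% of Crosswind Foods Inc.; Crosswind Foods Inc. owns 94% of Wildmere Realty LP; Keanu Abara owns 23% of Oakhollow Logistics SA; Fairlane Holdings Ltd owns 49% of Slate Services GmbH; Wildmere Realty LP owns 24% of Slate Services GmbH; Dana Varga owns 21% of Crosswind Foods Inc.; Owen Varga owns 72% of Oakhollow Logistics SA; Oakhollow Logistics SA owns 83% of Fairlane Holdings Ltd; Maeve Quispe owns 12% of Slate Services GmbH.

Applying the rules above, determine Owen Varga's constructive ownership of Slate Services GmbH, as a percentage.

By sibling attribution (R1), Owen Varga is treated as also owning Dana Varga's interest in Crosswind Foods Inc, giving 26% + 21% = 47%.
Chain via Crosswind Foods Inc. → Wildmere Realty LP (R2): 47% × 94% × 24% = 10.6032% of Slate Services GmbH.
Chain via Oakhollow Logistics SA → Fairlane Holdings Ltd (R2): 72% × 83% × 49% = 29.2824% of Slate Services GmbH.
Aggregating (R3): 10.6032% + 29.2824% = 39.8856%.

39.8856%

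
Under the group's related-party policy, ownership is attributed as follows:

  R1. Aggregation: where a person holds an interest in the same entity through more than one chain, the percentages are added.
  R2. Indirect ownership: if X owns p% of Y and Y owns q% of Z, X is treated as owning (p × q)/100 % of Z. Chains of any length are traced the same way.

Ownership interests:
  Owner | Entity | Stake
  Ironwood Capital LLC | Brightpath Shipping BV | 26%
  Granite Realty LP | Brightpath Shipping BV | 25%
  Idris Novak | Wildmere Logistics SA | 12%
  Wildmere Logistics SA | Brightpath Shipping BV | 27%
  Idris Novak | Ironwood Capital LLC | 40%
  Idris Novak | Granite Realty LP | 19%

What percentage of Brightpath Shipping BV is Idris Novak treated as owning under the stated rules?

18.39%

Chain via Wildmere Logistics SA (R2): 12% × 27% = 3.24% of Brightpath Shipping BV.
Chain via Ironwood Capital LLC (R2): 40% × 26% = 10.4% of Brightpath Shipping BV.
Chain via Granite Realty LP (R2): 19% × 25% = 4.75% of Brightpath Shipping BV.
Aggregating (R1): 3.24% + 10.4% + 4.75% = 18.39%.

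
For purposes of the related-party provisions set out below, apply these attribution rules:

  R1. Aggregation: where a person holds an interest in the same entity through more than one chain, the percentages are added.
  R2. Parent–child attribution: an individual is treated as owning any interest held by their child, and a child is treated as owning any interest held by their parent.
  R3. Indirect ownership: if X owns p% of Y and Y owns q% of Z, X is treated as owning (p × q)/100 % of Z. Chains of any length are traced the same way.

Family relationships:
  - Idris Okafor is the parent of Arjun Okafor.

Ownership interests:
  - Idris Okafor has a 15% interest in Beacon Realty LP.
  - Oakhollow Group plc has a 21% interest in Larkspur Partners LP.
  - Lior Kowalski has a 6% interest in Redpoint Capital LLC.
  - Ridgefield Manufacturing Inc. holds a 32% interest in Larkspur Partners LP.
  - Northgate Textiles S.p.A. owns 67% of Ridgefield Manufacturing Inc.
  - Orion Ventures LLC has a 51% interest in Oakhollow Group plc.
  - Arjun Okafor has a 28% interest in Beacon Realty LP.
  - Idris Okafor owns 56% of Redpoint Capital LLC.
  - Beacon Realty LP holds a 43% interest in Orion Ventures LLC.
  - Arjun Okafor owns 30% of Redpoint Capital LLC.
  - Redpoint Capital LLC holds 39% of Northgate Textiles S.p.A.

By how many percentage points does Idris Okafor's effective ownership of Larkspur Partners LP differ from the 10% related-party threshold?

By parent–child attribution (R2), Idris Okafor is treated as also owning Arjun Okafor's interest in Beacon Realty LP, giving 15% + 28% = 43%.
By parent–child attribution (R2), Idris Okafor is treated as also owning Arjun Okafor's interest in Redpoint Capital LLC, giving 56% + 30% = 86%.
Chain via Beacon Realty LP → Orion Ventures LLC → Oakhollow Group plc (R3): 43% × 43% × 51% × 21% = 1.980279% of Larkspur Partners LP.
Chain via Redpoint Capital LLC → Northgate Textiles S.p.A. → Ridgefield Manufacturing Inc. (R3): 86% × 39% × 67% × 32% = 7.190976% of Larkspur Partners LP.
Aggregating (R1): 1.980279% + 7.190976% = 9.171255%.
9.171255% falls short of the 10% threshold by 0.828745 percentage points.

0.828745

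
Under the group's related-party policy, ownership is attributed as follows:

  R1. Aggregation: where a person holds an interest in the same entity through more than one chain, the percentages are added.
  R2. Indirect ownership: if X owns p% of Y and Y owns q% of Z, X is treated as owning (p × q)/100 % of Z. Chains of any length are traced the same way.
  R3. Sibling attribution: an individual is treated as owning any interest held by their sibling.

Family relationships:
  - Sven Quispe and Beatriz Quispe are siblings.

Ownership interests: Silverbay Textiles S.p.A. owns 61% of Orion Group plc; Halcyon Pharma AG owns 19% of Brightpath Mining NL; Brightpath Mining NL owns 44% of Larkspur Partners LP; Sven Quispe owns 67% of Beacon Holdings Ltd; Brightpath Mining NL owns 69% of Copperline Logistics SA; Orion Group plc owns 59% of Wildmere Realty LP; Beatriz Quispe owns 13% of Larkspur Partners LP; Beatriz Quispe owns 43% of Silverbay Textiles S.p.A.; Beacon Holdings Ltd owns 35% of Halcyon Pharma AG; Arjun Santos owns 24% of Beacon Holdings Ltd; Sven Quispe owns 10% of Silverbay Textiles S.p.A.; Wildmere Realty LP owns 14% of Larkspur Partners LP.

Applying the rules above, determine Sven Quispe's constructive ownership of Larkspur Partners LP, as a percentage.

17.630878%

By sibling attribution (R3), Sven Quispe is treated as also owning Beatriz Quispe's interest in Silverbay Textiles S.p.A, giving 10% + 43% = 53%.
By sibling attribution (R3), Sven Quispe is treated as owning Beatriz Quispe's 13% interest in Larkspur Partners LP.
Chain via Beacon Holdings Ltd → Halcyon Pharma AG → Brightpath Mining NL (R2): 67% × 35% × 19% × 44% = 1.96042% of Larkspur Partners LP.
Chain via Silverbay Textiles S.p.A. → Orion Group plc → Wildmere Realty LP (R2): 53% × 61% × 59% × 14% = 2.670458% of Larkspur Partners LP.
Direct interest in Larkspur Partners LP: 13%.
Aggregating (R1): 1.96042% + 2.670458% + 13% = 17.630878%.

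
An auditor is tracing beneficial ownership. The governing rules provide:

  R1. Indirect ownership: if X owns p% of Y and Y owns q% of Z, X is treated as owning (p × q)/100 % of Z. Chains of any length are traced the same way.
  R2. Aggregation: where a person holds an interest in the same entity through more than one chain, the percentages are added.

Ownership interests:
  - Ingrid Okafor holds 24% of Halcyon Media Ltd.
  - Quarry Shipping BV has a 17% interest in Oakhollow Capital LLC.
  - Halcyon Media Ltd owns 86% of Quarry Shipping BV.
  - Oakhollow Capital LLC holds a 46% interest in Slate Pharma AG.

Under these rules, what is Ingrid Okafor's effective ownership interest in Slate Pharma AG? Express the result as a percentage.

Chain via Halcyon Media Ltd → Quarry Shipping BV → Oakhollow Capital LLC (R1): 24% × 86% × 17% × 46% = 1.614048% of Slate Pharma AG.

1.614048%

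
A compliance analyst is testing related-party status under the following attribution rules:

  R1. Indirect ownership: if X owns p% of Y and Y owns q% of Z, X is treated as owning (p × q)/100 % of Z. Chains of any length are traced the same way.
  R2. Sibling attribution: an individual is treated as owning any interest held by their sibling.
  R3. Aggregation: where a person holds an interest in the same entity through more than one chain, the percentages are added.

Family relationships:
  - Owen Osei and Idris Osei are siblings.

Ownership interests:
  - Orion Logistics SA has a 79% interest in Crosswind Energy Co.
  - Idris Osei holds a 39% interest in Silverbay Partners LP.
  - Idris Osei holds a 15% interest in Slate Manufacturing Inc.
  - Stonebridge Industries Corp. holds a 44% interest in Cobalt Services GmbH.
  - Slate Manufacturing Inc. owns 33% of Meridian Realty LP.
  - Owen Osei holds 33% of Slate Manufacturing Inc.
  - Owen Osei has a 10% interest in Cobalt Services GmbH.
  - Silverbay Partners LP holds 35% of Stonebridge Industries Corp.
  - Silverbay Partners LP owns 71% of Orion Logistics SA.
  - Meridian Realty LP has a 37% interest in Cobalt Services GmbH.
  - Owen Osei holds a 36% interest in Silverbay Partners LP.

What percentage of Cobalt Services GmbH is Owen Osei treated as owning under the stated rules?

27.4108%

By sibling attribution (R2), Owen Osei is treated as also owning Idris Osei's interest in Slate Manufacturing Inc, giving 33% + 15% = 48%.
By sibling attribution (R2), Owen Osei is treated as also owning Idris Osei's interest in Silverbay Partners LP, giving 36% + 39% = 75%.
Chain via Slate Manufacturing Inc. → Meridian Realty LP (R1): 48% × 33% × 37% = 5.8608% of Cobalt Services GmbH.
Chain via Silverbay Partners LP → Stonebridge Industries Corp. (R1): 75% × 35% × 44% = 11.55% of Cobalt Services GmbH.
Direct interest in Cobalt Services GmbH: 10%.
Aggregating (R3): 5.8608% + 11.55% + 10% = 27.4108%.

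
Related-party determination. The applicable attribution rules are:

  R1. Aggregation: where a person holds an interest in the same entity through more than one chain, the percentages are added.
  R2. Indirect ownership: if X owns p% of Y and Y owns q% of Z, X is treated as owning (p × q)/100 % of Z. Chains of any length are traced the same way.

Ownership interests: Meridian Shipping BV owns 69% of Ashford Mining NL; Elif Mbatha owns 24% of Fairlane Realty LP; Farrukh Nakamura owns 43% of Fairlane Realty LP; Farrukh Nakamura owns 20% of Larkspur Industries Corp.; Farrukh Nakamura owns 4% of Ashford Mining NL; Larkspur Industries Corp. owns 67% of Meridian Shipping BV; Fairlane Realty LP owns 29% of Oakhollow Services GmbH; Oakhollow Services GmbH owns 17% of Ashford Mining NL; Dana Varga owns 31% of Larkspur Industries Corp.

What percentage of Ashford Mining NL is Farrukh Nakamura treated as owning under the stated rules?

15.3659%

Chain via Fairlane Realty LP → Oakhollow Services GmbH (R2): 43% × 29% × 17% = 2.1199% of Ashford Mining NL.
Chain via Larkspur Industries Corp. → Meridian Shipping BV (R2): 20% × 67% × 69% = 9.246% of Ashford Mining NL.
Direct interest in Ashford Mining NL: 4%.
Aggregating (R1): 2.1199% + 9.246% + 4% = 15.3659%.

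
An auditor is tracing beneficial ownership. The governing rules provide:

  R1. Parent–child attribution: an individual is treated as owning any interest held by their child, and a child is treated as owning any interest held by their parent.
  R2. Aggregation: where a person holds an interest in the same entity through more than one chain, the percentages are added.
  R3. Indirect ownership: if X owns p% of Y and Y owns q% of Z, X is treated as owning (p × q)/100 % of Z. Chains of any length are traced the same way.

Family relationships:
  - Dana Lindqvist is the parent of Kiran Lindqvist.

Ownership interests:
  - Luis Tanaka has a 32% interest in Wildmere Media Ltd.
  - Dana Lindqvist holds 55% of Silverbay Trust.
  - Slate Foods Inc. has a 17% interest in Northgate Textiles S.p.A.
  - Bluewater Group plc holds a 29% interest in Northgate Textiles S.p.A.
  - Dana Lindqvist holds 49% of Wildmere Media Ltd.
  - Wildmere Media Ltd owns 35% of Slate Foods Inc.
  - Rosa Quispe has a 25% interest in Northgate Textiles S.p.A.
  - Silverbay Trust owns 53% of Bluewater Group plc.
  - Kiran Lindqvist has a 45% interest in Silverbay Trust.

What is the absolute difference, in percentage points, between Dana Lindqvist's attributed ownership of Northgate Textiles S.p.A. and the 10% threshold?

By parent–child attribution (R1), Dana Lindqvist is treated as also owning Kiran Lindqvist's interest in Silverbay Trust, giving 55% + 45% = 100%.
Chain via Silverbay Trust → Bluewater Group plc (R3): 100% × 53% × 29% = 15.37% of Northgate Textiles S.p.A.
Chain via Wildmere Media Ltd → Slate Foods Inc. (R3): 49% × 35% × 17% = 2.9155% of Northgate Textiles S.p.A.
Aggregating (R2): 15.37% + 2.9155% = 18.2855%.
18.2855% exceeds the 10% threshold by 8.2855 percentage points.

8.2855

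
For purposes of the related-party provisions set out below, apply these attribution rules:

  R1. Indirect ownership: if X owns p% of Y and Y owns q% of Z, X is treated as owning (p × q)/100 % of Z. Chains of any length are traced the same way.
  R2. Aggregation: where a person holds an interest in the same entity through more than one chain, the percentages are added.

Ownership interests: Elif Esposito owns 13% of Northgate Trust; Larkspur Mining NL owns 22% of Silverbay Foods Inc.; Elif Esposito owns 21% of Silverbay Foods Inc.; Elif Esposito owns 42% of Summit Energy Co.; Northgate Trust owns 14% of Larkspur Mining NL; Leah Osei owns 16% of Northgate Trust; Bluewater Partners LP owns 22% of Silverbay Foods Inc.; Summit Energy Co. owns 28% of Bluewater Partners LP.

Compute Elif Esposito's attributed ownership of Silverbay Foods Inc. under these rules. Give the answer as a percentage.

23.9876%

Chain via Northgate Trust → Larkspur Mining NL (R1): 13% × 14% × 22% = 0.4004% of Silverbay Foods Inc.
Chain via Summit Energy Co. → Bluewater Partners LP (R1): 42% × 28% × 22% = 2.5872% of Silverbay Foods Inc.
Direct interest in Silverbay Foods Inc: 21%.
Aggregating (R2): 0.4004% + 2.5872% + 21% = 23.9876%.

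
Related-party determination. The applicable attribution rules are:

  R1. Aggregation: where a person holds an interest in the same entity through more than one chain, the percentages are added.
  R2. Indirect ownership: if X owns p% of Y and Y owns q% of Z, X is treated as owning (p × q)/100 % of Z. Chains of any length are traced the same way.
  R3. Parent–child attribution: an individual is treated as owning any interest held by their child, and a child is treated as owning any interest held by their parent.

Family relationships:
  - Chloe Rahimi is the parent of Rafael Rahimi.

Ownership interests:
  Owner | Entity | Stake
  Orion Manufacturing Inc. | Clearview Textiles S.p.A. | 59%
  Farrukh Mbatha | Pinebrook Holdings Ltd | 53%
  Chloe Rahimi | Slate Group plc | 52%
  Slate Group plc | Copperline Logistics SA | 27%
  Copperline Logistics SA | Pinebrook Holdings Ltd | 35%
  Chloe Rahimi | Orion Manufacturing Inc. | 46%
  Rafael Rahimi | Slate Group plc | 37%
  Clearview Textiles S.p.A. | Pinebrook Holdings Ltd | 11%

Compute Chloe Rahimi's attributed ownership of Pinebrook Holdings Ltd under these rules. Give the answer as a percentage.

11.3959%

By parent–child attribution (R3), Chloe Rahimi is treated as also owning Rafael Rahimi's interest in Slate Group plc, giving 52% + 37% = 89%.
Chain via Slate Group plc → Copperline Logistics SA (R2): 89% × 27% × 35% = 8.4105% of Pinebrook Holdings Ltd.
Chain via Orion Manufacturing Inc. → Clearview Textiles S.p.A. (R2): 46% × 59% × 11% = 2.9854% of Pinebrook Holdings Ltd.
Aggregating (R1): 8.4105% + 2.9854% = 11.3959%.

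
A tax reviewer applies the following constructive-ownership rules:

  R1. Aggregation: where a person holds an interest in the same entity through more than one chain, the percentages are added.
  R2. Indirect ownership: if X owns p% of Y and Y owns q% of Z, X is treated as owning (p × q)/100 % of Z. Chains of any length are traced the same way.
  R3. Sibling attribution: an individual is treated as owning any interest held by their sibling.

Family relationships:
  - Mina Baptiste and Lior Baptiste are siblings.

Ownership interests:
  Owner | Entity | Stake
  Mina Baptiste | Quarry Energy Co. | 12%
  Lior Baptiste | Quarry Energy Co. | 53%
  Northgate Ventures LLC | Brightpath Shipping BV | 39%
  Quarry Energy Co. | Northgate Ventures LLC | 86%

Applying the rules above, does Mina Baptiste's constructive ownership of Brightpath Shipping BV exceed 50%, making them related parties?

No

By sibling attribution (R3), Mina Baptiste is treated as also owning Lior Baptiste's interest in Quarry Energy Co, giving 12% + 53% = 65%.
Chain via Quarry Energy Co. → Northgate Ventures LLC (R2): 65% × 86% × 39% = 21.801% of Brightpath Shipping BV.
21.801% does not exceed the 50% threshold, so Mina is not a related party to Brightpath Shipping BV.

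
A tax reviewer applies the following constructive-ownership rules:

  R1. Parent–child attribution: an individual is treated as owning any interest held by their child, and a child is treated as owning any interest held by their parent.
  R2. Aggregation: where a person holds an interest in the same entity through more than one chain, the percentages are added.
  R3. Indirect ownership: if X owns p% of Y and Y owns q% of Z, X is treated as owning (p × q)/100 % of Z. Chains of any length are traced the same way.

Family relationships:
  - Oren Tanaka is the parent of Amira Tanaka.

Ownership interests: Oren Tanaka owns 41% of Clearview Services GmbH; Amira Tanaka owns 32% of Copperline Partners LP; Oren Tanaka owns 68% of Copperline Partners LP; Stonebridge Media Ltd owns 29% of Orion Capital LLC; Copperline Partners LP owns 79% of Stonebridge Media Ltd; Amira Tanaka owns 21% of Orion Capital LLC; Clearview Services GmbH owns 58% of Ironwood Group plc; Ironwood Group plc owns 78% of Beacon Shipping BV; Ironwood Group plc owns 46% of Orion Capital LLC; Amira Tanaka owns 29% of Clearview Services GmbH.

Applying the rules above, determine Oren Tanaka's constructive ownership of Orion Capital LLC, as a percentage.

By parent–child attribution (R1), Oren Tanaka is treated as also owning Amira Tanaka's interest in Copperline Partners LP, giving 68% + 32% = 100%.
By parent–child attribution (R1), Oren Tanaka is treated as also owning Amira Tanaka's interest in Clearview Services GmbH, giving 41% + 29% = 70%.
By parent–child attribution (R1), Oren Tanaka is treated as owning Amira Tanaka's 21% interest in Orion Capital LLC.
Chain via Copperline Partners LP → Stonebridge Media Ltd (R3): 100% × 79% × 29% = 22.91% of Orion Capital LLC.
Chain via Clearview Services GmbH → Ironwood Group plc (R3): 70% × 58% × 46% = 18.676% of Orion Capital LLC.
Direct interest in Orion Capital LLC: 21%.
Aggregating (R2): 22.91% + 18.676% + 21% = 62.586%.

62.586%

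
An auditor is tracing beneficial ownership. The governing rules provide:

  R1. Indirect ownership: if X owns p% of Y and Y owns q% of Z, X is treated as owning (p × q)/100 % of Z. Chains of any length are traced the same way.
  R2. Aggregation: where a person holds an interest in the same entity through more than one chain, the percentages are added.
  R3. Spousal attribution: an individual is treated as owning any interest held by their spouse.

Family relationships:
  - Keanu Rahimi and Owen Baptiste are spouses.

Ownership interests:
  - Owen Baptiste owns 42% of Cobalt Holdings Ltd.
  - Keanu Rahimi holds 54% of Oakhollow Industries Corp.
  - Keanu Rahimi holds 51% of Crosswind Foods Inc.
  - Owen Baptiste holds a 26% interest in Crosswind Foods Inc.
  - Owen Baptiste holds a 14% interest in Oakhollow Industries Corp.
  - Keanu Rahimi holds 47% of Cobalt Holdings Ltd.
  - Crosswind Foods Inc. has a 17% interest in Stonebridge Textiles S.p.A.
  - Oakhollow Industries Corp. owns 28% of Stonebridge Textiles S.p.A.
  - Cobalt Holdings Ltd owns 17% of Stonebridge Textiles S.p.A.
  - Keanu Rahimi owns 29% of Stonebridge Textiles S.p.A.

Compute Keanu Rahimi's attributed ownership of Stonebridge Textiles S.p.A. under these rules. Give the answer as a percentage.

76.26%

By spousal attribution (R3), Keanu Rahimi is treated as also owning Owen Baptiste's interest in Oakhollow Industries Corp, giving 54% + 14% = 68%.
By spousal attribution (R3), Keanu Rahimi is treated as also owning Owen Baptiste's interest in Cobalt Holdings Ltd, giving 47% + 42% = 89%.
By spousal attribution (R3), Keanu Rahimi is treated as also owning Owen Baptiste's interest in Crosswind Foods Inc, giving 51% + 26% = 77%.
Chain via Oakhollow Industries Corp. (R1): 68% × 28% = 19.04% of Stonebridge Textiles S.p.A.
Chain via Cobalt Holdings Ltd (R1): 89% × 17% = 15.13% of Stonebridge Textiles S.p.A.
Chain via Crosswind Foods Inc. (R1): 77% × 17% = 13.09% of Stonebridge Textiles S.p.A.
Direct interest in Stonebridge Textiles S.p.A: 29%.
Aggregating (R2): 19.04% + 15.13% + 13.09% + 29% = 76.26%.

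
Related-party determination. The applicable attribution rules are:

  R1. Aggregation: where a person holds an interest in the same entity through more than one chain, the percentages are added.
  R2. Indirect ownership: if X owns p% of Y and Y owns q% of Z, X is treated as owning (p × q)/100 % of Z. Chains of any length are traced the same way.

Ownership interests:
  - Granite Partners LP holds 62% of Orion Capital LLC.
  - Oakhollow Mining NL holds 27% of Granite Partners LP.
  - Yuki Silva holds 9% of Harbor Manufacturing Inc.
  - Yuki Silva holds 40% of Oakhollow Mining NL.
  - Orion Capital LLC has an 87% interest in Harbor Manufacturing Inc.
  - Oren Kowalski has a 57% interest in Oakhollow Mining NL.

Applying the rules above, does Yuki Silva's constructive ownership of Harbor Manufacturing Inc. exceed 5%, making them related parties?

Yes

Chain via Oakhollow Mining NL → Granite Partners LP → Orion Capital LLC (R2): 40% × 27% × 62% × 87% = 5.82552% of Harbor Manufacturing Inc.
Direct interest in Harbor Manufacturing Inc: 9%.
Aggregating (R1): 5.82552% + 9% = 14.82552%.
14.82552% exceeds the 5% threshold, so Yuki is a related party to Harbor Manufacturing Inc.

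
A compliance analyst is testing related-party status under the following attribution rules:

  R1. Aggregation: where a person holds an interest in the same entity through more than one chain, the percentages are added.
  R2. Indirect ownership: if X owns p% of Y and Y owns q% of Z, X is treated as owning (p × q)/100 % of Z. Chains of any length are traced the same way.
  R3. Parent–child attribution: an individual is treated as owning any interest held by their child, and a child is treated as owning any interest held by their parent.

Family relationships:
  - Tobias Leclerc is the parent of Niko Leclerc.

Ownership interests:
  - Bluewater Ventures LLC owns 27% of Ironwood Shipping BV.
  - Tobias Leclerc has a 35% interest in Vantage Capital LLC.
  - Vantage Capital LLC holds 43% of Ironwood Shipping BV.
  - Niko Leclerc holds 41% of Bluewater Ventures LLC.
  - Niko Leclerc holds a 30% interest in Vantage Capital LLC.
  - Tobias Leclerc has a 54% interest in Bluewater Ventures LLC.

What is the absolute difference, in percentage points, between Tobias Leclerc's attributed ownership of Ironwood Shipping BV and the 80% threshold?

26.4

By parent–child attribution (R3), Tobias Leclerc is treated as also owning Niko Leclerc's interest in Bluewater Ventures LLC, giving 54% + 41% = 95%.
By parent–child attribution (R3), Tobias Leclerc is treated as also owning Niko Leclerc's interest in Vantage Capital LLC, giving 35% + 30% = 65%.
Chain via Bluewater Ventures LLC (R2): 95% × 27% = 25.65% of Ironwood Shipping BV.
Chain via Vantage Capital LLC (R2): 65% × 43% = 27.95% of Ironwood Shipping BV.
Aggregating (R1): 25.65% + 27.95% = 53.6%.
53.6% falls short of the 80% threshold by 26.4 percentage points.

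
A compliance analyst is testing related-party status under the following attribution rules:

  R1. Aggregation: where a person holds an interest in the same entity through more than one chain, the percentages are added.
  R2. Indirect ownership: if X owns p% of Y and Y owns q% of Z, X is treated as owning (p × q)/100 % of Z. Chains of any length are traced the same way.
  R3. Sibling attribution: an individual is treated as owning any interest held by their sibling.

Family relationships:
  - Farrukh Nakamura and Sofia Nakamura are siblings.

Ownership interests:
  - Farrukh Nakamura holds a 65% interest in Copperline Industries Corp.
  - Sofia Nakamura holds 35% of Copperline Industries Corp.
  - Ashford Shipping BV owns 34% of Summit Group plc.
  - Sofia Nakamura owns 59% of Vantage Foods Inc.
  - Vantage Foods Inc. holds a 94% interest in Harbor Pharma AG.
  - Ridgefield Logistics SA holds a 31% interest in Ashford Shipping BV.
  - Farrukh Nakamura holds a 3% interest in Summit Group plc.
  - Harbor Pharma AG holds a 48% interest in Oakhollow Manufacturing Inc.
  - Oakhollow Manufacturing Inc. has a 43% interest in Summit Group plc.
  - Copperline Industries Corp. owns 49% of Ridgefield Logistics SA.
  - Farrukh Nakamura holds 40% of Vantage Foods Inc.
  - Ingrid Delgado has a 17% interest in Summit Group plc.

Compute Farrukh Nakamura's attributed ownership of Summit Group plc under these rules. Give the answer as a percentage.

27.372184%

By sibling attribution (R3), Farrukh Nakamura is treated as also owning Sofia Nakamura's interest in Copperline Industries Corp, giving 65% + 35% = 100%.
By sibling attribution (R3), Farrukh Nakamura is treated as also owning Sofia Nakamura's interest in Vantage Foods Inc, giving 40% + 59% = 99%.
Chain via Copperline Industries Corp. → Ridgefield Logistics SA → Ashford Shipping BV (R2): 100% × 49% × 31% × 34% = 5.1646% of Summit Group plc.
Chain via Vantage Foods Inc. → Harbor Pharma AG → Oakhollow Manufacturing Inc. (R2): 99% × 94% × 48% × 43% = 19.207584% of Summit Group plc.
Direct interest in Summit Group plc: 3%.
Aggregating (R1): 5.1646% + 19.207584% + 3% = 27.372184%.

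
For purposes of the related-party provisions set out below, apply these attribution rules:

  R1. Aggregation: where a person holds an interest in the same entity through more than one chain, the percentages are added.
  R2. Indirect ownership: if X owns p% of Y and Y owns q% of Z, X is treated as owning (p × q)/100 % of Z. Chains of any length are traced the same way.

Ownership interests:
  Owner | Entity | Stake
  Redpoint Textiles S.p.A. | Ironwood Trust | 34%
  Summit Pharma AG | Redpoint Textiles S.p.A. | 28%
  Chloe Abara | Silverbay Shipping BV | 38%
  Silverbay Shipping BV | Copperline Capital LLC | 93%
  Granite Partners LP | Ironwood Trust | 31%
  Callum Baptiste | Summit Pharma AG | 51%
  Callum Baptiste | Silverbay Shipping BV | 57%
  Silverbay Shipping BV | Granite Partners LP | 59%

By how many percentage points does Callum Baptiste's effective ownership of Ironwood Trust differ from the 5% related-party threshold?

Chain via Summit Pharma AG → Redpoint Textiles S.p.A. (R2): 51% × 28% × 34% = 4.8552% of Ironwood Trust.
Chain via Silverbay Shipping BV → Granite Partners LP (R2): 57% × 59% × 31% = 10.4253% of Ironwood Trust.
Aggregating (R1): 4.8552% + 10.4253% = 15.2805%.
15.2805% exceeds the 5% threshold by 10.2805 percentage points.

10.2805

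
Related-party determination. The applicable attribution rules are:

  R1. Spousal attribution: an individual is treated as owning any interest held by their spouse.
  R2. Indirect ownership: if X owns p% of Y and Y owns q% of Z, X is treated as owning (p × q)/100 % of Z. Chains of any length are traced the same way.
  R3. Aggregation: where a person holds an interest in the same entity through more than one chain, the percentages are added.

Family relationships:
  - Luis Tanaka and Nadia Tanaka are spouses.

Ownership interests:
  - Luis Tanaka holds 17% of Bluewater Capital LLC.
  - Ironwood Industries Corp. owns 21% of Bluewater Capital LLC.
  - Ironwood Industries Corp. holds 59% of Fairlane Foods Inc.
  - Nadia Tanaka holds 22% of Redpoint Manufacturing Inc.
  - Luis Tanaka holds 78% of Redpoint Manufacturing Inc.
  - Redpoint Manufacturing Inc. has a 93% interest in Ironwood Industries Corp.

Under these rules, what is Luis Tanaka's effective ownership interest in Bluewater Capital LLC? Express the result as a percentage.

36.53%

By spousal attribution (R1), Luis Tanaka is treated as also owning Nadia Tanaka's interest in Redpoint Manufacturing Inc, giving 78% + 22% = 100%.
Chain via Redpoint Manufacturing Inc. → Ironwood Industries Corp. (R2): 100% × 93% × 21% = 19.53% of Bluewater Capital LLC.
Direct interest in Bluewater Capital LLC: 17%.
Aggregating (R3): 19.53% + 17% = 36.53%.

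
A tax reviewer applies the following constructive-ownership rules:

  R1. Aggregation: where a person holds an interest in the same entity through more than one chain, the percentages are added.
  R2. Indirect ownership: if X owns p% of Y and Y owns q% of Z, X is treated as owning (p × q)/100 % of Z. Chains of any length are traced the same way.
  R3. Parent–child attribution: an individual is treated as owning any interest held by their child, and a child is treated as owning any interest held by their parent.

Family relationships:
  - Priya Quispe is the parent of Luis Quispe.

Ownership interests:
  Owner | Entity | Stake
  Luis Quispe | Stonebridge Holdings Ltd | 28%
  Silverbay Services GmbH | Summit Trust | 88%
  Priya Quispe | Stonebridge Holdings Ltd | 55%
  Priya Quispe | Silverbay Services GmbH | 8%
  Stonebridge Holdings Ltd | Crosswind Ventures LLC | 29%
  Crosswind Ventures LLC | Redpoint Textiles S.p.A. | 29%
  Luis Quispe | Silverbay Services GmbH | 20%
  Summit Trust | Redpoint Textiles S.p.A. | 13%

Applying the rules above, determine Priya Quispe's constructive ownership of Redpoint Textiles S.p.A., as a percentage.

By parent–child attribution (R3), Priya Quispe is treated as also owning Luis Quispe's interest in Silverbay Services GmbH, giving 8% + 20% = 28%.
By parent–child attribution (R3), Priya Quispe is treated as also owning Luis Quispe's interest in Stonebridge Holdings Ltd, giving 55% + 28% = 83%.
Chain via Silverbay Services GmbH → Summit Trust (R2): 28% × 88% × 13% = 3.2032% of Redpoint Textiles S.p.A.
Chain via Stonebridge Holdings Ltd → Crosswind Ventures LLC (R2): 83% × 29% × 29% = 6.9803% of Redpoint Textiles S.p.A.
Aggregating (R1): 3.2032% + 6.9803% = 10.1835%.

10.1835%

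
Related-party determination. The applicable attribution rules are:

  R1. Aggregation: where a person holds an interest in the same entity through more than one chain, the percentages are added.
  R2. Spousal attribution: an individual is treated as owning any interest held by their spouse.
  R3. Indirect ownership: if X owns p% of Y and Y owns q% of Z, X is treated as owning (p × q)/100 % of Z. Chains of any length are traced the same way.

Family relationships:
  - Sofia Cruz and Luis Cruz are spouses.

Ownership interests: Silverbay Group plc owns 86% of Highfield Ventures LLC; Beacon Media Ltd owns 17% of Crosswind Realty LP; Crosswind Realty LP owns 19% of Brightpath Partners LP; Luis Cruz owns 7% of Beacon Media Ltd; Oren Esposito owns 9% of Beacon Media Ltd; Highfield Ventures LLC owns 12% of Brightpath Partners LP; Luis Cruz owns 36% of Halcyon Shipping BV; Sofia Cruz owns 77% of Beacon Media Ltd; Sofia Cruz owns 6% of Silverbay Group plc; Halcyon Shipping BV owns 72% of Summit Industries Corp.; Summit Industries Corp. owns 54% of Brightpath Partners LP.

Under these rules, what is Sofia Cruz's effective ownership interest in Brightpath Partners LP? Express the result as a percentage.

17.3292%

By spousal attribution (R2), Sofia Cruz is treated as also owning Luis Cruz's interest in Beacon Media Ltd, giving 77% + 7% = 84%.
By spousal attribution (R2), Sofia Cruz is treated as owning Luis Cruz's 36% interest in Halcyon Shipping BV.
Chain via Silverbay Group plc → Highfield Ventures LLC (R3): 6% × 86% × 12% = 0.6192% of Brightpath Partners LP.
Chain via Beacon Media Ltd → Crosswind Realty LP (R3): 84% × 17% × 19% = 2.7132% of Brightpath Partners LP.
Chain via Halcyon Shipping BV → Summit Industries Corp. (R3): 36% × 72% × 54% = 13.9968% of Brightpath Partners LP.
Aggregating (R1): 0.6192% + 2.7132% + 13.9968% = 17.3292%.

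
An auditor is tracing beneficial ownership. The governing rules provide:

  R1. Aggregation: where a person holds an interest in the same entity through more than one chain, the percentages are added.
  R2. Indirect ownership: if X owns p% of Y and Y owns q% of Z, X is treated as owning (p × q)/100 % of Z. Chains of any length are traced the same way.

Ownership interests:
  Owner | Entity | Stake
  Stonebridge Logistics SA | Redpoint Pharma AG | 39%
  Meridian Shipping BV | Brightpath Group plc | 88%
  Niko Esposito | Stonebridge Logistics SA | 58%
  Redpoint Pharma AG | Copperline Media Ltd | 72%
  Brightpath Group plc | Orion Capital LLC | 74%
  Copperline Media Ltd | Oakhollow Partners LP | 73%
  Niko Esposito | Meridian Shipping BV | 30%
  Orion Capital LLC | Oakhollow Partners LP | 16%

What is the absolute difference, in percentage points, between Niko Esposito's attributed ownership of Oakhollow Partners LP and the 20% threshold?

4.985168

Chain via Stonebridge Logistics SA → Redpoint Pharma AG → Copperline Media Ltd (R2): 58% × 39% × 72% × 73% = 11.889072% of Oakhollow Partners LP.
Chain via Meridian Shipping BV → Brightpath Group plc → Orion Capital LLC (R2): 30% × 88% × 74% × 16% = 3.12576% of Oakhollow Partners LP.
Aggregating (R1): 11.889072% + 3.12576% = 15.014832%.
15.014832% falls short of the 20% threshold by 4.985168 percentage points.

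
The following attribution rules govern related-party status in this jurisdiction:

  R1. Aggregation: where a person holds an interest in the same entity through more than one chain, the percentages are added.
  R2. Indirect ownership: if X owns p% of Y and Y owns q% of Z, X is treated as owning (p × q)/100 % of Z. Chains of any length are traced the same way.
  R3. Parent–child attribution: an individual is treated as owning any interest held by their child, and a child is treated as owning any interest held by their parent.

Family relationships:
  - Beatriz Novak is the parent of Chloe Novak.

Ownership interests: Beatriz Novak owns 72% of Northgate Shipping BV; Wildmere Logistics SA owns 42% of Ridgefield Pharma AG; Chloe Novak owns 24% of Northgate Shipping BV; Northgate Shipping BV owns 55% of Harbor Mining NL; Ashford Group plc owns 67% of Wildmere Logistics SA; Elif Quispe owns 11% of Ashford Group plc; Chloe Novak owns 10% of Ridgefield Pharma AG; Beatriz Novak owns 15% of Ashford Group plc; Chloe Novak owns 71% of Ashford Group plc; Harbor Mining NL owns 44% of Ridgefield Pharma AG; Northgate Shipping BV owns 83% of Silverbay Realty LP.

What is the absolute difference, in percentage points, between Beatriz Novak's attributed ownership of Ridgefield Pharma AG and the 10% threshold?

47.4324

By parent–child attribution (R3), Beatriz Novak is treated as also owning Chloe Novak's interest in Ashford Group plc, giving 15% + 71% = 86%.
By parent–child attribution (R3), Beatriz Novak is treated as also owning Chloe Novak's interest in Northgate Shipping BV, giving 72% + 24% = 96%.
By parent–child attribution (R3), Beatriz Novak is treated as owning Chloe Novak's 10% interest in Ridgefield Pharma AG.
Chain via Ashford Group plc → Wildmere Logistics SA (R2): 86% × 67% × 42% = 24.2004% of Ridgefield Pharma AG.
Chain via Northgate Shipping BV → Harbor Mining NL (R2): 96% × 55% × 44% = 23.232% of Ridgefield Pharma AG.
Direct interest in Ridgefield Pharma AG: 10%.
Aggregating (R1): 24.2004% + 23.232% + 10% = 57.4324%.
57.4324% exceeds the 10% threshold by 47.4324 percentage points.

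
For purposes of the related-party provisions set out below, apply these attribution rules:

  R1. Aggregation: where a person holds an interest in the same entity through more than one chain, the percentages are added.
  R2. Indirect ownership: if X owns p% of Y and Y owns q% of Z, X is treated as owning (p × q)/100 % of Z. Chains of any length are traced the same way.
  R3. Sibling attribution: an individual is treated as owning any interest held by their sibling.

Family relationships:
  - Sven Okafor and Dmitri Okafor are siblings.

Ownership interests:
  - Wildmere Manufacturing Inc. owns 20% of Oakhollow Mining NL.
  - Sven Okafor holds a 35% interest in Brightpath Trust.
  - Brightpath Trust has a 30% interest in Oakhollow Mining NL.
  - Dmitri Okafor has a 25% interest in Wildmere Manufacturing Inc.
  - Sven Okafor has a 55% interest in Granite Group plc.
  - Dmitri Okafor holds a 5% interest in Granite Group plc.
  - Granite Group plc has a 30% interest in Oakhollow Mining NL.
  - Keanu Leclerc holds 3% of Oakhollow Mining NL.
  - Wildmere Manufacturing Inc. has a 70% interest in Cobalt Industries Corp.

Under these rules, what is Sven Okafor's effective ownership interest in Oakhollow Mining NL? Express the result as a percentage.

33.5%

By sibling attribution (R3), Sven Okafor is treated as also owning Dmitri Okafor's interest in Granite Group plc, giving 55% + 5% = 60%.
By sibling attribution (R3), Sven Okafor is treated as owning Dmitri Okafor's 25% interest in Wildmere Manufacturing Inc.
Chain via Brightpath Trust (R2): 35% × 30% = 10.5% of Oakhollow Mining NL.
Chain via Granite Group plc (R2): 60% × 30% = 18% of Oakhollow Mining NL.
Chain via Wildmere Manufacturing Inc. (R2): 25% × 20% = 5% of Oakhollow Mining NL.
Aggregating (R1): 10.5% + 18% + 5% = 33.5%.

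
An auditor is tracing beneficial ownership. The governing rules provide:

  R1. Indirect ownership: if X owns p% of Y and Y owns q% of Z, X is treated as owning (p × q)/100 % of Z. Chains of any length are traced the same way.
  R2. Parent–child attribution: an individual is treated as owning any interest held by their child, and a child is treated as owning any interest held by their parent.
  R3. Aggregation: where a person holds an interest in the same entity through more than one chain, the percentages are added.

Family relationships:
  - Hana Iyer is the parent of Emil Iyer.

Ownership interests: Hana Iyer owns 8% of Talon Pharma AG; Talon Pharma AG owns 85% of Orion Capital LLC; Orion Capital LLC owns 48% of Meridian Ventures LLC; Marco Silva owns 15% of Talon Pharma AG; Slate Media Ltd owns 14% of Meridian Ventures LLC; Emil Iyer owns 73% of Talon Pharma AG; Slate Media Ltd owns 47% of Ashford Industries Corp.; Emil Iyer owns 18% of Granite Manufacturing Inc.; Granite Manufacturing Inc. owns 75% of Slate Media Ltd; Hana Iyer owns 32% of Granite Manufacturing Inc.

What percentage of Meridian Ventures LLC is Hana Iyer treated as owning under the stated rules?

By parent–child attribution (R2), Hana Iyer is treated as also owning Emil Iyer's interest in Granite Manufacturing Inc, giving 32% + 18% = 50%.
By parent–child attribution (R2), Hana Iyer is treated as also owning Emil Iyer's interest in Talon Pharma AG, giving 8% + 73% = 81%.
Chain via Granite Manufacturing Inc. → Slate Media Ltd (R1): 50% × 75% × 14% = 5.25% of Meridian Ventures LLC.
Chain via Talon Pharma AG → Orion Capital LLC (R1): 81% × 85% × 48% = 33.048% of Meridian Ventures LLC.
Aggregating (R3): 5.25% + 33.048% = 38.298%.

38.298%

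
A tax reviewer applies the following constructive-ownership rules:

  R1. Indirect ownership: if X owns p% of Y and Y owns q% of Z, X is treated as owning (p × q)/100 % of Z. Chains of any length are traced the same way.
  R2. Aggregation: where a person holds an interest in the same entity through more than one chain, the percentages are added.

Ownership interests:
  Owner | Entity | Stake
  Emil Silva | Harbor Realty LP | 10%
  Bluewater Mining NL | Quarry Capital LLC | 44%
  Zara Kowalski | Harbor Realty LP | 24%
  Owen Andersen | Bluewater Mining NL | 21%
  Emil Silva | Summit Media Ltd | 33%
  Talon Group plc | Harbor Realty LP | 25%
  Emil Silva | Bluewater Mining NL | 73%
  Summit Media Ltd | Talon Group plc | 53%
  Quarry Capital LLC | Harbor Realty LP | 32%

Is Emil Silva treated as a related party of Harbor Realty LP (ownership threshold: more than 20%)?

Chain via Summit Media Ltd → Talon Group plc (R1): 33% × 53% × 25% = 4.3725% of Harbor Realty LP.
Chain via Bluewater Mining NL → Quarry Capital LLC (R1): 73% × 44% × 32% = 10.2784% of Harbor Realty LP.
Direct interest in Harbor Realty LP: 10%.
Aggregating (R2): 4.3725% + 10.2784% + 10% = 24.6509%.
24.6509% exceeds the 20% threshold, so Emil is a related party to Harbor Realty LP.

Yes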